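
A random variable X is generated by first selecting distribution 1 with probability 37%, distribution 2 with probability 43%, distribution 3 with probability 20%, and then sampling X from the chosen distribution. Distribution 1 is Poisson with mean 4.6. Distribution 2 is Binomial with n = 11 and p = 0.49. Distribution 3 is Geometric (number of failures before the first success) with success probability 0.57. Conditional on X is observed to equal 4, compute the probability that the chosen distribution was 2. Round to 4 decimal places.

Likelihoods P(X=4 | ·): 1: 0.187528; 2: 0.170722; 3: 0.0194872.
Posterior ∝ prior × likelihood. Numerator for 2: 0.43·0.170722 = 0.0734105.
Normalizing constant: 0.37·0.187528 + 0.43·0.170722 + 0.2·0.0194872 = 0.146693.
P(2 | observation) = 0.0734105 / 0.146693 = 0.500436.

0.5004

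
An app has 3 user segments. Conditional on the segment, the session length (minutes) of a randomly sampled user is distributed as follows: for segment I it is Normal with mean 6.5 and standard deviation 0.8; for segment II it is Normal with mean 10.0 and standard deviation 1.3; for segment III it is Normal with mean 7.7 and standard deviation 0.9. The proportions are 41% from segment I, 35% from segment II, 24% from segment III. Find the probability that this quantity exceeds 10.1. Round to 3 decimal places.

Conditional on each segment, P(X > 10.1): I: 3.39767e-06; II: 0.469342; III: 0.00383038.
By total probability, P(X > 10.1) = 0.41·3.39767e-06 + 0.35·0.469342 + 0.24·0.00383038 = 0.165191.

0.165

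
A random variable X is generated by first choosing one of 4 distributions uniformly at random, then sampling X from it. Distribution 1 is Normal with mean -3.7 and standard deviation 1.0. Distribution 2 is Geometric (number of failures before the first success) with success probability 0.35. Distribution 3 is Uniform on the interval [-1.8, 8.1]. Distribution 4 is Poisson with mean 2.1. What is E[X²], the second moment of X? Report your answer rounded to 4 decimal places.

12.0113

For each component E[X²] = Var + (mean)², giving 1: 14.69; 2: 8.7551; 3: 18.09; 4: 6.51.
Overall E[X²] = 0.25·14.69 + 0.25·8.7551 + 0.25·18.09 + 0.25·6.51 = 12.0113.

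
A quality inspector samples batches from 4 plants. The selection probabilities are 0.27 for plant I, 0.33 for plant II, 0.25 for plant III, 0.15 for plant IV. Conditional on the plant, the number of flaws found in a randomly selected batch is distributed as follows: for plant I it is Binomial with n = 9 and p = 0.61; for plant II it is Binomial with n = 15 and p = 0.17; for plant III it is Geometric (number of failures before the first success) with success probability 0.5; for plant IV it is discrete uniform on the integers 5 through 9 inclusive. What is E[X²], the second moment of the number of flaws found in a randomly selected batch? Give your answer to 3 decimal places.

19.960

For each component E[X²] = Var + (mean)², giving I: 32.2812; II: 8.619; III: 3; IV: 51.
Overall E[X²] = 0.27·32.2812 + 0.33·8.619 + 0.25·3 + 0.15·51 = 19.9602.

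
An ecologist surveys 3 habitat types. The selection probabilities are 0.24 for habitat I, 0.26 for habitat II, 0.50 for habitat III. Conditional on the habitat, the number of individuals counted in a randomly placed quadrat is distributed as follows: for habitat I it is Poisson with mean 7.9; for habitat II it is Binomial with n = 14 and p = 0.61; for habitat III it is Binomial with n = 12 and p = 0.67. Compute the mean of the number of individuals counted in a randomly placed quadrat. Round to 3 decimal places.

8.136

Component means — I: 7.9; II: 8.54; III: 8.04.
E[X] = 0.24·7.9 + 0.26·8.54 + 0.5·8.04 = 8.1364.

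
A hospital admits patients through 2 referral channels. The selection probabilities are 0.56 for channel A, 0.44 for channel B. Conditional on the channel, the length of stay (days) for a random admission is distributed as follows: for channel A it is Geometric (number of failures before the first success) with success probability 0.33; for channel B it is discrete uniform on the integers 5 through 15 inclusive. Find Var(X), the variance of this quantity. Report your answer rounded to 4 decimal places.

Per component, A: μ=2.0303, E[X²]=10.2746; B: μ=10, E[X²]=110.
E[X] = 0.56·2.0303 + 0.44·10 = 5.53697.
E[X²] = 0.56·10.2746 + 0.44·110 = 54.1538.
Var(X) = E[X²] − (E[X])² = 54.1538 − 30.658 = 23.4957.

23.4957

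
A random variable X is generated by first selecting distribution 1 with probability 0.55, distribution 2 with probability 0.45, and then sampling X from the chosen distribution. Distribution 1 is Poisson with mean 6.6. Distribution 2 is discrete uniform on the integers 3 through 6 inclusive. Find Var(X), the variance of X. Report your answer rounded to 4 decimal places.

5.2840

Per component, 1: μ=6.6, E[X²]=50.16; 2: μ=4.5, E[X²]=21.5.
E[X] = 0.55·6.6 + 0.45·4.5 = 5.655.
E[X²] = 0.55·50.16 + 0.45·21.5 = 37.263.
Var(X) = E[X²] − (E[X])² = 37.263 − 31.979 = 5.28398.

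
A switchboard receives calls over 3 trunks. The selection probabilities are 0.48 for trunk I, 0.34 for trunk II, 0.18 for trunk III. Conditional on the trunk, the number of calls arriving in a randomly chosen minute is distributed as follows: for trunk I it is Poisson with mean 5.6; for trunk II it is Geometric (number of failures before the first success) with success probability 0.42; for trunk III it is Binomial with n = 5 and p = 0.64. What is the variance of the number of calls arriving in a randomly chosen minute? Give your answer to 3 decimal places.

Per component, I: μ=5.6, E[X²]=36.96; II: μ=1.38095, E[X²]=5.19501; III: μ=3.2, E[X²]=11.392.
E[X] = 0.48·5.6 + 0.34·1.38095 + 0.18·3.2 = 3.73352.
E[X²] = 0.48·36.96 + 0.34·5.19501 + 0.18·11.392 = 21.5577.
Var(X) = E[X²] − (E[X])² = 21.5577 − 13.9392 = 7.61846.

7.618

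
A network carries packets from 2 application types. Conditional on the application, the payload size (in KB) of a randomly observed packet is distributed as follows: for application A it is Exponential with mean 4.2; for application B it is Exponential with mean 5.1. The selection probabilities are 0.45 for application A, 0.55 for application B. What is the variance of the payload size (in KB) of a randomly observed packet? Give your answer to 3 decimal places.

Per component, A: μ=4.2, E[X²]=35.28; B: μ=5.1, E[X²]=52.02.
E[X] = 0.45·4.2 + 0.55·5.1 = 4.695.
E[X²] = 0.45·35.28 + 0.55·52.02 = 44.487.
Var(X) = E[X²] − (E[X])² = 44.487 − 22.043 = 22.444.

22.444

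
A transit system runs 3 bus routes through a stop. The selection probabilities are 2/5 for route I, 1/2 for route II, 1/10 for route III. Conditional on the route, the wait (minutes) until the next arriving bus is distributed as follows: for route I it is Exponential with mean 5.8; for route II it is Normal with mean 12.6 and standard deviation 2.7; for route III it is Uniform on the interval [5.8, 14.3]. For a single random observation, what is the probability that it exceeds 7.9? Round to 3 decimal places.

Conditional on each route, P(X > 7.9): I: 0.25613; II: 0.959135; III: 0.752941.
By total probability, P(X > 7.9) = 0.4·0.25613 + 0.5·0.959135 + 0.1·0.752941 = 0.657314.

0.657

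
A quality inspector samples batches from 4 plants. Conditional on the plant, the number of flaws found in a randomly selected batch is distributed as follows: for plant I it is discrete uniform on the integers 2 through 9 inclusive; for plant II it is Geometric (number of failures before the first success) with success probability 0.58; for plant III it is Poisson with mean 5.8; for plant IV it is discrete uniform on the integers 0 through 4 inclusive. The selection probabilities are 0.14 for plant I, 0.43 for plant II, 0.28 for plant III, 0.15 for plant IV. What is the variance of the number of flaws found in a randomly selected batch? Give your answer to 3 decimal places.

Per component, I: μ=5.5, E[X²]=35.5; II: μ=0.724138, E[X²]=1.77289; III: μ=5.8, E[X²]=39.44; IV: μ=2, E[X²]=6.
E[X] = 0.14·5.5 + 0.43·0.724138 + 0.28·5.8 + 0.15·2 = 3.00538.
E[X²] = 0.14·35.5 + 0.43·1.77289 + 0.28·39.44 + 0.15·6 = 17.6755.
Var(X) = E[X²] − (E[X])² = 17.6755 − 9.0323 = 8.64324.

8.643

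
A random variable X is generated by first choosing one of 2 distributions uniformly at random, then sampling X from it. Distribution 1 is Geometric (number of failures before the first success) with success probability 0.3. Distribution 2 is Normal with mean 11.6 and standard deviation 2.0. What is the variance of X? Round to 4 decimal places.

Per component, 1: μ=2.33333, E[X²]=13.2222; 2: μ=11.6, E[X²]=138.56.
E[X] = 0.5·2.33333 + 0.5·11.6 = 6.96667.
E[X²] = 0.5·13.2222 + 0.5·138.56 = 75.8911.
Var(X) = E[X²] − (E[X])² = 75.8911 − 48.5344 = 27.3567.

27.3567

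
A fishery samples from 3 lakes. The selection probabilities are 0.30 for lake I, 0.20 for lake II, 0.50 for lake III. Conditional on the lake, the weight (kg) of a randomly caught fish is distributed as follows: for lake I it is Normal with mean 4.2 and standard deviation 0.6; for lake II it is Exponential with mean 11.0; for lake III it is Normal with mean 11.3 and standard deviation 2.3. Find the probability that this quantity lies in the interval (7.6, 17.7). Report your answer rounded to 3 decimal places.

0.532

Conditional on each lake, P(7.6 < X < 17.7): I: 7.28011e-09; II: 0.301051; III: 0.943462.
By total probability, P(7.6 < X < 17.7) = 0.3·7.28011e-09 + 0.2·0.301051 + 0.5·0.943462 = 0.531941.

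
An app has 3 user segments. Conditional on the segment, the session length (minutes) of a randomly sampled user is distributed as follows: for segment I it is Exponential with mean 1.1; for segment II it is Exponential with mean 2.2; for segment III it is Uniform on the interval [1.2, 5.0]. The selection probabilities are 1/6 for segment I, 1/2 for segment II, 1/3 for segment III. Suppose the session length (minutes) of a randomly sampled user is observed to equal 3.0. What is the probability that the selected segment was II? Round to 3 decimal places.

0.373

Likelihoods f(3.0 | ·): I: 0.0594522; II: 0.116241; III: 0.263158.
Posterior ∝ prior × likelihood. Numerator for II: 0.5·0.116241 = 0.0581203.
Normalizing constant: 0.166667·0.0594522 + 0.5·0.116241 + 0.333333·0.263158 = 0.155748.
P(II | observation) = 0.0581203 / 0.155748 = 0.373168.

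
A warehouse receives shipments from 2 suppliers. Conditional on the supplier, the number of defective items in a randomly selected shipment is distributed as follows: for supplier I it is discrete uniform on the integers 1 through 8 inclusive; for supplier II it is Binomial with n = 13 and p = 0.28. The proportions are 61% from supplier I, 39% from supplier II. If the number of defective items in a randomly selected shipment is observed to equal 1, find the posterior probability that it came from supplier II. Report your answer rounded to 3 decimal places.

Likelihoods P(X=1 | ·): I: 0.125; II: 0.0706466.
Posterior ∝ prior × likelihood. Numerator for II: 0.39·0.0706466 = 0.0275522.
Normalizing constant: 0.61·0.125 + 0.39·0.0706466 = 0.103802.
P(II | observation) = 0.0275522 / 0.103802 = 0.26543.

0.265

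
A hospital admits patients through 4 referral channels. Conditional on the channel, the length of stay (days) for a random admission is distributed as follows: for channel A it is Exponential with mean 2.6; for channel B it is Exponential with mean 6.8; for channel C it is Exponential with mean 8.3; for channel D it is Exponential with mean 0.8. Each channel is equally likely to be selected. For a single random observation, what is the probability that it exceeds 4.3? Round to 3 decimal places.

Conditional on each channel, P(X > 4.3): A: 0.191313; B: 0.53134; C: 0.595668; D: 0.00463092.
By total probability, P(X > 4.3) = 0.25·0.191313 + 0.25·0.53134 + 0.25·0.595668 + 0.25·0.00463092 = 0.330738.

0.331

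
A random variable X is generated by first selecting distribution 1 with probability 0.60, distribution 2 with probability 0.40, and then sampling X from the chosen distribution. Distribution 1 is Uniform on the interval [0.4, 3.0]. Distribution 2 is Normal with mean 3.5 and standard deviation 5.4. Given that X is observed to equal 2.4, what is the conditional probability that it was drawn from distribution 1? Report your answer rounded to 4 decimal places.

Likelihoods f(2.4 | ·): 1: 0.384615; 2: 0.0723612.
Posterior ∝ prior × likelihood. Numerator for 1: 0.6·0.384615 = 0.230769.
Normalizing constant: 0.6·0.384615 + 0.4·0.0723612 = 0.259714.
P(1 | observation) = 0.230769 / 0.259714 = 0.888552.

0.8886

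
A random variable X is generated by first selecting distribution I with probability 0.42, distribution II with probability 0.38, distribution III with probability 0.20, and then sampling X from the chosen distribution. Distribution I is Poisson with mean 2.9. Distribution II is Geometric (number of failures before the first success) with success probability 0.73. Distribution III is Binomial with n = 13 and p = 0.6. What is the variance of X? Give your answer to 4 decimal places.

9.2688

Per component, I: μ=2.9, E[X²]=11.31; II: μ=0.369863, E[X²]=0.64346; III: μ=7.8, E[X²]=63.96.
E[X] = 0.42·2.9 + 0.38·0.369863 + 0.2·7.8 = 2.91855.
E[X²] = 0.42·11.31 + 0.38·0.64346 + 0.2·63.96 = 17.7867.
Var(X) = E[X²] − (E[X])² = 17.7867 − 8.51792 = 9.26879.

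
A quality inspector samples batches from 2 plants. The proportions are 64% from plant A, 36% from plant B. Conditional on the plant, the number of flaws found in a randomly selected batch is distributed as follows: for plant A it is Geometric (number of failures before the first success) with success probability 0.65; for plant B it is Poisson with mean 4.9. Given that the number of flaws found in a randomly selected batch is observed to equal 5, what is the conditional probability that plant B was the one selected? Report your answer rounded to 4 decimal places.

0.9665

Likelihoods P(X=5 | ·): A: 0.00341392; B: 0.17529.
Posterior ∝ prior × likelihood. Numerator for B: 0.36·0.17529 = 0.0631043.
Normalizing constant: 0.64·0.00341392 + 0.36·0.17529 = 0.0652892.
P(B | observation) = 0.0631043 / 0.0652892 = 0.966535.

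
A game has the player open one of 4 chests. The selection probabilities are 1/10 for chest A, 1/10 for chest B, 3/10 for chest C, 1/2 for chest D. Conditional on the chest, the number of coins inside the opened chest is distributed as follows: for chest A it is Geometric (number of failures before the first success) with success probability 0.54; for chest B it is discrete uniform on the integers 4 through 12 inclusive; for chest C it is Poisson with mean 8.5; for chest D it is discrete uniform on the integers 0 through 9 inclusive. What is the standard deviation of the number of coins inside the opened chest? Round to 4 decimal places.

Per component, A: μ=0.851852, E[X²]=2.30316; B: μ=8, E[X²]=70.6667; C: μ=8.5, E[X²]=80.75; D: μ=4.5, E[X²]=28.5.
E[X] = 0.1·0.851852 + 0.1·8 + 0.3·8.5 + 0.5·4.5 = 5.68519.
E[X²] = 0.1·2.30316 + 0.1·70.6667 + 0.3·80.75 + 0.5·28.5 = 45.772.
Var(X) = E[X²] − (E[X])² = 45.772 − 32.3213 = 13.4507.
SD(X) = √13.4507 = 3.66751.

3.6675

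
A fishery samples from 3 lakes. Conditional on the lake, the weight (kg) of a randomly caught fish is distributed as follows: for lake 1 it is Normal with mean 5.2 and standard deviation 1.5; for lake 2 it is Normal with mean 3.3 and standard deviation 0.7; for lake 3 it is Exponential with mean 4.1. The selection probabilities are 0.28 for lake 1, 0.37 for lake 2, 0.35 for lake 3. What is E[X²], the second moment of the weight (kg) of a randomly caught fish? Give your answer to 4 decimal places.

For each component E[X²] = Var + (mean)², giving 1: 29.29; 2: 11.38; 3: 33.62.
Overall E[X²] = 0.28·29.29 + 0.37·11.38 + 0.35·33.62 = 24.1788.

24.1788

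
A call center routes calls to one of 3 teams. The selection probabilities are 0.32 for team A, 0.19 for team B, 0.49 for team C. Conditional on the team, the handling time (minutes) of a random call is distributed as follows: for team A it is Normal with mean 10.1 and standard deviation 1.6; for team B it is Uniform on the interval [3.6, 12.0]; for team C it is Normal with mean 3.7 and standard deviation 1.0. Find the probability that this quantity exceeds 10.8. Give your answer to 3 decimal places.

0.133

Conditional on each team, P(X > 10.8): A: 0.330874; B: 0.142857; C: 6.23723e-13.
By total probability, P(X > 10.8) = 0.32·0.330874 + 0.19·0.142857 + 0.49·6.23723e-13 = 0.133023.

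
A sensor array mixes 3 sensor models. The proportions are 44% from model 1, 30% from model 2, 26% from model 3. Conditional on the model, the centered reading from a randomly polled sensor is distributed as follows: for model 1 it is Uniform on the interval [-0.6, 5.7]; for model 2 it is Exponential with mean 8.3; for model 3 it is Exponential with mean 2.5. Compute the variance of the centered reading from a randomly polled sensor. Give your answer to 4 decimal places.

Per component, 1: μ=2.55, E[X²]=9.81; 2: μ=8.3, E[X²]=137.78; 3: μ=2.5, E[X²]=12.5.
E[X] = 0.44·2.55 + 0.3·8.3 + 0.26·2.5 = 4.262.
E[X²] = 0.44·9.81 + 0.3·137.78 + 0.26·12.5 = 48.9004.
Var(X) = E[X²] − (E[X])² = 48.9004 − 18.1646 = 30.7358.

30.7358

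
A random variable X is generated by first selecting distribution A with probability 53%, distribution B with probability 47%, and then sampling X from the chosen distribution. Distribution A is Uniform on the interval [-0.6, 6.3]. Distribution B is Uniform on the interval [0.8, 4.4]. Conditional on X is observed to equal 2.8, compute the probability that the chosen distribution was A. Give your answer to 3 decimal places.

Likelihoods f(2.8 | ·): A: 0.144928; B: 0.277778.
Posterior ∝ prior × likelihood. Numerator for A: 0.53·0.144928 = 0.0768116.
Normalizing constant: 0.53·0.144928 + 0.47·0.277778 = 0.207367.
P(A | observation) = 0.0768116 / 0.207367 = 0.370414.

0.370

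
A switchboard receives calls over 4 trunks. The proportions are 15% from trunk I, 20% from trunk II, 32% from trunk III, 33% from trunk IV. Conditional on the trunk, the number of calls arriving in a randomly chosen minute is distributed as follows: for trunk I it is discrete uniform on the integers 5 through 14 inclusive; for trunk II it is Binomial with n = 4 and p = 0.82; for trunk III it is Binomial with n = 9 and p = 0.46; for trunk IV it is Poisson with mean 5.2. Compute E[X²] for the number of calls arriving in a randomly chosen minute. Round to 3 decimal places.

33.884

For each component E[X²] = Var + (mean)², giving I: 98.5; II: 11.3488; III: 19.3752; IV: 32.24.
Overall E[X²] = 0.15·98.5 + 0.2·11.3488 + 0.32·19.3752 + 0.33·32.24 = 33.884.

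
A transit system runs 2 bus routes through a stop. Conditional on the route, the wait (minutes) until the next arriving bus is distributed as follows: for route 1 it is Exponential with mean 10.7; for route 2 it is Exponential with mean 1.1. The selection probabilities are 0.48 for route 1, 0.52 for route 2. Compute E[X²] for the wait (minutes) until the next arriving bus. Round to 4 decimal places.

111.1688

For each component E[X²] = Var + (mean)², giving 1: 228.98; 2: 2.42.
Overall E[X²] = 0.48·228.98 + 0.52·2.42 = 111.169.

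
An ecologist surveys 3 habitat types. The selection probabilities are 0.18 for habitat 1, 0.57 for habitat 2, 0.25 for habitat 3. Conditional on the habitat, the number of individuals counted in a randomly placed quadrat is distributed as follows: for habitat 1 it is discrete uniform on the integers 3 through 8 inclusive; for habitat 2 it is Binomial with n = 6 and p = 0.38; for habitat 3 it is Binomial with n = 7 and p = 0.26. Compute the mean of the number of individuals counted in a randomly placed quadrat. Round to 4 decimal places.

Component means — 1: 5.5; 2: 2.28; 3: 1.82.
E[X] = 0.18·5.5 + 0.57·2.28 + 0.25·1.82 = 2.7446.

2.7446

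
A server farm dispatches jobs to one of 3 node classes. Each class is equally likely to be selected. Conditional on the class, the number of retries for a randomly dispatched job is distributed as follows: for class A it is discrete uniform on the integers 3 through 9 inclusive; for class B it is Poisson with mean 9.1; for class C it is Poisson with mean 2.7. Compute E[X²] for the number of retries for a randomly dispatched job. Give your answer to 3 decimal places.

For each component E[X²] = Var + (mean)², giving A: 40; B: 91.91; C: 9.99.
Overall E[X²] = 0.333333·40 + 0.333333·91.91 + 0.333333·9.99 = 47.3.

47.300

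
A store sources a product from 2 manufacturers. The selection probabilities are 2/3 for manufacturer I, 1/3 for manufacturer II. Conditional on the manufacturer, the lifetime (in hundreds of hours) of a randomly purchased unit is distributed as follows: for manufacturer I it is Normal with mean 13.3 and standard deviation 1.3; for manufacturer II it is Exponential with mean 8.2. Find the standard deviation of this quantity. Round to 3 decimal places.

5.415

Per component, I: μ=13.3, E[X²]=178.58; II: μ=8.2, E[X²]=134.48.
E[X] = 0.666667·13.3 + 0.333333·8.2 = 11.6.
E[X²] = 0.666667·178.58 + 0.333333·134.48 = 163.88.
Var(X) = E[X²] − (E[X])² = 163.88 − 134.56 = 29.32.
SD(X) = √29.32 = 5.41479.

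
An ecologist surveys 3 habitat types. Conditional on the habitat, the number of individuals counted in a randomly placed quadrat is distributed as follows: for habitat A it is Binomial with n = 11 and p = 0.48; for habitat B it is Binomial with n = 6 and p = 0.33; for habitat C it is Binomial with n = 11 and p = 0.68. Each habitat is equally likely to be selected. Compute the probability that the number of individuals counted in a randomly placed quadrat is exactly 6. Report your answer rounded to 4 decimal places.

Conditional on each habitat, P(X = 6): A: 0.214836; B: 0.00129147; C: 0.153266.
By total probability, P(X = 6) = 0.333333·0.214836 + 0.333333·0.00129147 + 0.333333·0.153266 = 0.123131.

0.1231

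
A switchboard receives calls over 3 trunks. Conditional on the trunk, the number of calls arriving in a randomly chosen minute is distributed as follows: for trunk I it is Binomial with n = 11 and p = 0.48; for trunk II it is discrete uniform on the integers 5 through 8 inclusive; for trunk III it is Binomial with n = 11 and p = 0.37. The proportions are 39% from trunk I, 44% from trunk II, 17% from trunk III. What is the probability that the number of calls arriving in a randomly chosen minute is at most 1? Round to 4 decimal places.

Conditional on each trunk, P(X ≤ 1): I: 0.0083842; II: 0; III: 0.0462917.
By total probability, P(X ≤ 1) = 0.39·0.0083842 + 0.44·0 + 0.17·0.0462917 = 0.0111394.

0.0111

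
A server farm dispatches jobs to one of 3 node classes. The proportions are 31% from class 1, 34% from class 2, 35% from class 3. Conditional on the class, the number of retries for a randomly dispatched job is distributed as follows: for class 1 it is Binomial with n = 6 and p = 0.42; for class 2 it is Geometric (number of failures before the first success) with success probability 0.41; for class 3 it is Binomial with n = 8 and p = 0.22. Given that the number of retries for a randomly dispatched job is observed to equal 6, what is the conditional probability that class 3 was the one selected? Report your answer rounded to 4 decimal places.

Likelihoods P(X=6 | ·): 1: 0.00548903; 2: 0.017294; 3: 0.00193145.
Posterior ∝ prior × likelihood. Numerator for 3: 0.35·0.00193145 = 0.000676007.
Normalizing constant: 0.31·0.00548903 + 0.34·0.017294 + 0.35·0.00193145 = 0.00825757.
P(3 | observation) = 0.000676007 / 0.00825757 = 0.0818651.

0.0819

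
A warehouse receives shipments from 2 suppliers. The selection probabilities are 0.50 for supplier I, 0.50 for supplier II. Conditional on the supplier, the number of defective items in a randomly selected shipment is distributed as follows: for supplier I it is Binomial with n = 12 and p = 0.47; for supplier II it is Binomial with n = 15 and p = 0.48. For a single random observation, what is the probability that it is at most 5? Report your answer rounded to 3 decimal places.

0.330

Conditional on each supplier, P(X ≤ 5): I: 0.470347; II: 0.190479.
By total probability, P(X ≤ 5) = 0.5·0.470347 + 0.5·0.190479 = 0.330413.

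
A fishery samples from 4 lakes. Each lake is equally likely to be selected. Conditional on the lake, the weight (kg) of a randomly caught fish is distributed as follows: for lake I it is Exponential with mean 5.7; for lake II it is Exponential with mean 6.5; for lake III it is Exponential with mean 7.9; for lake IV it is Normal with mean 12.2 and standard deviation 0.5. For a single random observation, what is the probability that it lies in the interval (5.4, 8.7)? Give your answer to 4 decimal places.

0.1291

Conditional on each lake, P(5.4 < X < 8.7): I: 0.170425; II: 0.173465; III: 0.172375; IV: 1.27981e-12.
By total probability, P(5.4 < X < 8.7) = 0.25·0.170425 + 0.25·0.173465 + 0.25·0.172375 + 0.25·1.27981e-12 = 0.129066.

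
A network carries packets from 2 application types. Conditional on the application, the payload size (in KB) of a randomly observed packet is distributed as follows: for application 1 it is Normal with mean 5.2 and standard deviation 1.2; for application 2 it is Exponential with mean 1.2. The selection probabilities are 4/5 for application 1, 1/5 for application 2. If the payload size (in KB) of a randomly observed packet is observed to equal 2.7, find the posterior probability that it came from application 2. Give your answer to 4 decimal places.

Likelihoods f(2.7 | ·): 1: 0.0379533; 2: 0.0878327.
Posterior ∝ prior × likelihood. Numerator for 2: 0.2·0.0878327 = 0.0175665.
Normalizing constant: 0.8·0.0379533 + 0.2·0.0878327 = 0.0479292.
P(2 | observation) = 0.0175665 / 0.0479292 = 0.36651.

0.3665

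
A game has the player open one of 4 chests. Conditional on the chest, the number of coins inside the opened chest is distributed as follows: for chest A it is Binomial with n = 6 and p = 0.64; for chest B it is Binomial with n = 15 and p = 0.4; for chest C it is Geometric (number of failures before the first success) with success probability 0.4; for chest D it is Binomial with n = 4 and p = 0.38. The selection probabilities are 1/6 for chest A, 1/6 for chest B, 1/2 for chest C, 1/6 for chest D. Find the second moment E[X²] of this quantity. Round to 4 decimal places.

For each component E[X²] = Var + (mean)², giving A: 16.128; B: 39.6; C: 6; D: 3.2528.
Overall E[X²] = 0.166667·16.128 + 0.166667·39.6 + 0.5·6 + 0.166667·3.2528 = 12.8301.

12.8301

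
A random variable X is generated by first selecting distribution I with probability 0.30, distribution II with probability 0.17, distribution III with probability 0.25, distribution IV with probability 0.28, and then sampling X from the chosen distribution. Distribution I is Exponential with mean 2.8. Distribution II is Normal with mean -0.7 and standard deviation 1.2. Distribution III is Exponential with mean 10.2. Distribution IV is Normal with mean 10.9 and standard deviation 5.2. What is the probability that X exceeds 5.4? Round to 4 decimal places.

Conditional on each component, P(X > 5.4): I: 0.145356; II: 1.85434e-07; III: 0.588951; IV: 0.854902.
By total probability, P(X > 5.4) = 0.3·0.145356 + 0.17·1.85434e-07 + 0.25·0.588951 + 0.28·0.854902 = 0.430217.

0.4302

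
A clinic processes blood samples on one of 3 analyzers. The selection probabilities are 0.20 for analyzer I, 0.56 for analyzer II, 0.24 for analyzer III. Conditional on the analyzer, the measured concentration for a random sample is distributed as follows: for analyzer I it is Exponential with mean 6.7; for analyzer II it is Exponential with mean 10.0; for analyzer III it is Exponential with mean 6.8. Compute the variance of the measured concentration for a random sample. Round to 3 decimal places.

78.672

Per component, I: μ=6.7, E[X²]=89.78; II: μ=10, E[X²]=200; III: μ=6.8, E[X²]=92.48.
E[X] = 0.2·6.7 + 0.56·10 + 0.24·6.8 = 8.572.
E[X²] = 0.2·89.78 + 0.56·200 + 0.24·92.48 = 152.151.
Var(X) = E[X²] − (E[X])² = 152.151 − 73.4792 = 78.672.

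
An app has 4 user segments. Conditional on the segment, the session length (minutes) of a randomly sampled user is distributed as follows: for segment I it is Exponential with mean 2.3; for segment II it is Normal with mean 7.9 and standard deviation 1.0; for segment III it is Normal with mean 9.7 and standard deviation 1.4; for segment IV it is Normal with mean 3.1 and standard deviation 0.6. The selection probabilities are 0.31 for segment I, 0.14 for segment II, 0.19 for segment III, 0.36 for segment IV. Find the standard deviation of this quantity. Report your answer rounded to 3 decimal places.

3.342

Per component, I: μ=2.3, E[X²]=10.58; II: μ=7.9, E[X²]=63.41; III: μ=9.7, E[X²]=96.05; IV: μ=3.1, E[X²]=9.97.
E[X] = 0.31·2.3 + 0.14·7.9 + 0.19·9.7 + 0.36·3.1 = 4.778.
E[X²] = 0.31·10.58 + 0.14·63.41 + 0.19·96.05 + 0.36·9.97 = 33.9959.
Var(X) = E[X²] − (E[X])² = 33.9959 − 22.8293 = 11.1666.
SD(X) = √11.1666 = 3.34165.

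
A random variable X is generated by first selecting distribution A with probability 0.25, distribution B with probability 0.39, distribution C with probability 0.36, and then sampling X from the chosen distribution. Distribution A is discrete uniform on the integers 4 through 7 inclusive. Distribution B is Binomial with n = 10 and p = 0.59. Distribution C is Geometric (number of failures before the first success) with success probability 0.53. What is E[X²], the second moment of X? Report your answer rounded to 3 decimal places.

23.280

For each component E[X²] = Var + (mean)², giving A: 31.5; B: 37.229; C: 2.45959.
Overall E[X²] = 0.25·31.5 + 0.39·37.229 + 0.36·2.45959 = 23.2798.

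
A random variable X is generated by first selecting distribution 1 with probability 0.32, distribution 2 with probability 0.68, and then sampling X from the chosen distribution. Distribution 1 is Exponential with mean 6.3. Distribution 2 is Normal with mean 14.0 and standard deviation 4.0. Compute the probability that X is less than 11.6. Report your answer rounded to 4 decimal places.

0.4557

Conditional on each component, P(X < 11.6): 1: 0.841384; 2: 0.274253.
By total probability, P(X < 11.6) = 0.32·0.841384 + 0.68·0.274253 = 0.455735.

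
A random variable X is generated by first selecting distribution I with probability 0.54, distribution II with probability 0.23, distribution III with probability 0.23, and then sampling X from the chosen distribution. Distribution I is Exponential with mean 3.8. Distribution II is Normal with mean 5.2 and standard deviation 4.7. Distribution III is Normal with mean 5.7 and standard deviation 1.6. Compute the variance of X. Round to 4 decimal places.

14.1721

Per component, I: μ=3.8, E[X²]=28.88; II: μ=5.2, E[X²]=49.13; III: μ=5.7, E[X²]=35.05.
E[X] = 0.54·3.8 + 0.23·5.2 + 0.23·5.7 = 4.559.
E[X²] = 0.54·28.88 + 0.23·49.13 + 0.23·35.05 = 34.9566.
Var(X) = E[X²] − (E[X])² = 34.9566 − 20.7845 = 14.1721.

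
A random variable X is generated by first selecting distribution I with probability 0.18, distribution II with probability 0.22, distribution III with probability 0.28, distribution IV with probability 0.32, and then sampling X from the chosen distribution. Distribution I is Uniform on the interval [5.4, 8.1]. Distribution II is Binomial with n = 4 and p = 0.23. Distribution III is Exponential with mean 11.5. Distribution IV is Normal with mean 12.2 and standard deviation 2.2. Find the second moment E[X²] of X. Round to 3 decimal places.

For each component E[X²] = Var + (mean)², giving I: 46.17; II: 1.5548; III: 264.5; IV: 153.68.
Overall E[X²] = 0.18·46.17 + 0.22·1.5548 + 0.28·264.5 + 0.32·153.68 = 131.89.

131.890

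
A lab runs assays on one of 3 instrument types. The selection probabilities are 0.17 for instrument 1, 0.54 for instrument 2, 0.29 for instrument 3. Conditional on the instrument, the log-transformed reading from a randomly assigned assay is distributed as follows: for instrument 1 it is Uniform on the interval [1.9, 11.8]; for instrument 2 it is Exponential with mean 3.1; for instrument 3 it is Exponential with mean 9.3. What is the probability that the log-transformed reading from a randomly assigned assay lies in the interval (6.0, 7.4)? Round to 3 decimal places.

0.074

Conditional on each instrument, P(6.0 < X < 7.4): 1: 0.141414; 2: 0.0524583; 3: 0.0733122.
By total probability, P(6.0 < X < 7.4) = 0.17·0.141414 + 0.54·0.0524583 + 0.29·0.0733122 = 0.0736284.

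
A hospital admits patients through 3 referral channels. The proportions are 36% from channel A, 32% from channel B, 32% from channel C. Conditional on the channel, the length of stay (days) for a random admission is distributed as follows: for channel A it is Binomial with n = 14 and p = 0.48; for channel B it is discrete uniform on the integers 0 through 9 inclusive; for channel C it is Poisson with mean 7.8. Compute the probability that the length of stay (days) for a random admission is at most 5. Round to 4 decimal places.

0.3524

Conditional on each channel, P(X ≤ 5): A: 0.258547; B: 0.6; C: 0.210251.
By total probability, P(X ≤ 5) = 0.36·0.258547 + 0.32·0.6 + 0.32·0.210251 = 0.352357.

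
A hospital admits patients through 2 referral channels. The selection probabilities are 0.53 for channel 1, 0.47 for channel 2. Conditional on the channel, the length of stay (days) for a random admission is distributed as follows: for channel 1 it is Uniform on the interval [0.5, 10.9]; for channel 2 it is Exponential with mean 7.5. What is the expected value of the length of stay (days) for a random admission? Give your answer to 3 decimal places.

6.546

Component means — 1: 5.7; 2: 7.5.
E[X] = 0.53·5.7 + 0.47·7.5 = 6.546.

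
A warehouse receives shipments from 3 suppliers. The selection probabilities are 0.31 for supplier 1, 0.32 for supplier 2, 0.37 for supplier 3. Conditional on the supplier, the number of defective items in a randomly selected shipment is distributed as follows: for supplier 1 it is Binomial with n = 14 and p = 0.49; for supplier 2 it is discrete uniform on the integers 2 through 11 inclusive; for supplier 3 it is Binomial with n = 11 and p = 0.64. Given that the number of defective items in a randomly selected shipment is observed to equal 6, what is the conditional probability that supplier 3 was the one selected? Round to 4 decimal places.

Likelihoods P(X=6 | ·): 1: 0.190236; 2: 0.1; 3: 0.19197.
Posterior ∝ prior × likelihood. Numerator for 3: 0.37·0.19197 = 0.0710291.
Normalizing constant: 0.31·0.190236 + 0.32·0.1 + 0.37·0.19197 = 0.162002.
P(3 | observation) = 0.0710291 / 0.162002 = 0.438445.

0.4384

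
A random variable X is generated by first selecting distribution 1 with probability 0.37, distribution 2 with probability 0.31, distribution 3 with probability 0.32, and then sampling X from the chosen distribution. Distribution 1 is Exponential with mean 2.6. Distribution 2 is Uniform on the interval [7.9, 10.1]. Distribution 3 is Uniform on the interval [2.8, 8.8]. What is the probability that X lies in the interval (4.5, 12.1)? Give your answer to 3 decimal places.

Conditional on each component, P(4.5 < X < 12.1): 1: 0.167623; 2: 1; 3: 0.716667.
By total probability, P(4.5 < X < 12.1) = 0.37·0.167623 + 0.31·1 + 0.32·0.716667 = 0.601354.

0.601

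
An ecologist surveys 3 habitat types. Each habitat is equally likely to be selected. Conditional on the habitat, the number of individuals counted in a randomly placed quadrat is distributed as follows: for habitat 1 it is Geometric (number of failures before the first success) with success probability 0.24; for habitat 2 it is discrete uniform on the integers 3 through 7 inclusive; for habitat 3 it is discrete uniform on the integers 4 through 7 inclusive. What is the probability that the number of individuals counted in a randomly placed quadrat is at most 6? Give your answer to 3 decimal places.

Conditional on each habitat, P(X ≤ 6): 1: 0.853548; 2: 0.8; 3: 0.75.
By total probability, P(X ≤ 6) = 0.333333·0.853548 + 0.333333·0.8 + 0.333333·0.75 = 0.801183.

0.801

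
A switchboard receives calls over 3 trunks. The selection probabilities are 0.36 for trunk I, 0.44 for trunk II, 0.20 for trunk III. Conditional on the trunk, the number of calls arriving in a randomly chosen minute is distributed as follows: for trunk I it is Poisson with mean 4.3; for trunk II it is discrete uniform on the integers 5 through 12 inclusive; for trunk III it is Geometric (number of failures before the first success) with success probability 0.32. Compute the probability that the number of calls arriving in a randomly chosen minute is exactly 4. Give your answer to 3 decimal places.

Conditional on each trunk, P(X = 4): I: 0.193284; II: 0; III: 0.0684204.
By total probability, P(X = 4) = 0.36·0.193284 + 0.44·0 + 0.2·0.0684204 = 0.0832664.

0.083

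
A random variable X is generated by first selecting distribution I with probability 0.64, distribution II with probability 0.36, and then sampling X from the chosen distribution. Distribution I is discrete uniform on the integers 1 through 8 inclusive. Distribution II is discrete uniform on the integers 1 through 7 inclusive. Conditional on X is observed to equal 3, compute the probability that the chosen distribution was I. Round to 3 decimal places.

Likelihoods P(X=3 | ·): I: 0.125; II: 0.142857.
Posterior ∝ prior × likelihood. Numerator for I: 0.64·0.125 = 0.08.
Normalizing constant: 0.64·0.125 + 0.36·0.142857 = 0.131429.
P(I | observation) = 0.08 / 0.131429 = 0.608696.

0.609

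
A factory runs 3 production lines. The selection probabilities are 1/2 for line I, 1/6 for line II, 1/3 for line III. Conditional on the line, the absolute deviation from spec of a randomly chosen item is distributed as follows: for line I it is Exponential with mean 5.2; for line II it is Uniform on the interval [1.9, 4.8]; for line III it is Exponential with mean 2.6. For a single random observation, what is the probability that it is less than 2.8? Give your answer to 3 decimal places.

Conditional on each line, P(X < 2.8): I: 0.416355; II: 0.310345; III: 0.659358.
By total probability, P(X < 2.8) = 0.5·0.416355 + 0.166667·0.310345 + 0.333333·0.659358 = 0.479687.

0.480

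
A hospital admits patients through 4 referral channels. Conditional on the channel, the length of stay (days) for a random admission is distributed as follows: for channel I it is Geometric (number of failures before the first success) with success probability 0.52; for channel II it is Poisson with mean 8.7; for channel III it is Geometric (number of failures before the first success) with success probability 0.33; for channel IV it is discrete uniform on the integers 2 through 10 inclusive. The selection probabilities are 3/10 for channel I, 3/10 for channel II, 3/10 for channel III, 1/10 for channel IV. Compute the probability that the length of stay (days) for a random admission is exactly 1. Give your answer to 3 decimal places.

0.142

Conditional on each channel, P(X = 1): I: 0.2496; II: 0.0014493; III: 0.2211; IV: 0.
By total probability, P(X = 1) = 0.3·0.2496 + 0.3·0.0014493 + 0.3·0.2211 + 0.1·0 = 0.141645.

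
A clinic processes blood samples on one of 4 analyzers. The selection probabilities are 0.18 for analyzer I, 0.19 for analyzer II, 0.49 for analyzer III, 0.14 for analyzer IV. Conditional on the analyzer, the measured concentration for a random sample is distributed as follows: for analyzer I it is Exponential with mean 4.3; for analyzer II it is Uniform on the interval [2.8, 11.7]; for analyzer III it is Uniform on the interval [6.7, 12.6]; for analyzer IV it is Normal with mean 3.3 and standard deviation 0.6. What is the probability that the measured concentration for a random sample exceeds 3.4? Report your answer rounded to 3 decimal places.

Conditional on each analyzer, P(X > 3.4): I: 0.453528; II: 0.932584; III: 1; IV: 0.433816.
By total probability, P(X > 3.4) = 0.18·0.453528 + 0.19·0.932584 + 0.49·1 + 0.14·0.433816 = 0.80956.

0.810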